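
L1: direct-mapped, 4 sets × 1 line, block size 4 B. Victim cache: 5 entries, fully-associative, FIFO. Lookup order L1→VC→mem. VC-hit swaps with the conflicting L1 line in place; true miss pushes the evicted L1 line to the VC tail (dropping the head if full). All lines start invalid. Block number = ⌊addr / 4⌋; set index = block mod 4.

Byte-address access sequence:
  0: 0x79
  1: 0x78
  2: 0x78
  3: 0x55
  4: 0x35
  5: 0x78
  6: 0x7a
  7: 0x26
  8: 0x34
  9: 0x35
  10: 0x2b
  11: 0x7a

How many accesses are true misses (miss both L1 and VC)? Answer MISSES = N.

MISSES = 5

0: 0x79 (blk 30, set 2) → MISS  vc=[]
1: 0x78 (blk 30, set 2) → L1-HIT  vc=[]
2: 0x78 (blk 30, set 2) → L1-HIT  vc=[]
3: 0x55 (blk 21, set 1) → MISS  vc=[]
4: 0x35 (blk 13, set 1) → MISS  vc=[21]
5: 0x78 (blk 30, set 2) → L1-HIT  vc=[21]
6: 0x7a (blk 30, set 2) → L1-HIT  vc=[21]
7: 0x26 (blk 9, set 1) → MISS  vc=[21, 13]
8: 0x34 (blk 13, set 1) → VC-HIT  vc=[21, 9]
9: 0x35 (blk 13, set 1) → L1-HIT  vc=[21, 9]
10: 0x2b (blk 10, set 2) → MISS  vc=[21, 9, 30]
11: 0x7a (blk 30, set 2) → VC-HIT  vc=[21, 9, 10]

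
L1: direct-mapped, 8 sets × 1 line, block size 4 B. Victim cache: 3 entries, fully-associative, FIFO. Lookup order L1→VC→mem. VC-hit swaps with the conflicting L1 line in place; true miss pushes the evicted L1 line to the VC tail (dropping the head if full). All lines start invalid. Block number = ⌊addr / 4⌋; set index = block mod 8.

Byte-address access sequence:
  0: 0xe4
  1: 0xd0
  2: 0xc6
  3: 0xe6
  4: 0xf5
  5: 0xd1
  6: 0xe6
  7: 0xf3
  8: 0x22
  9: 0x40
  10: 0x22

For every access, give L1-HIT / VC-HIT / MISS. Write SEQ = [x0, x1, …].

SEQ = [MISS, MISS, MISS, VC-HIT, MISS, L1-HIT, L1-HIT, MISS, MISS, MISS, VC-HIT]

  [0] addr=0xe4 blk=57 s=1: MISS | VC []
  [1] addr=0xd0 blk=52 s=4: MISS | VC []
  [2] addr=0xc6 blk=49 s=1: MISS | VC [57]
  [3] addr=0xe6 blk=57 s=1: VC-HIT | VC [49]
  [4] addr=0xf5 blk=61 s=5: MISS | VC [49]
  [5] addr=0xd1 blk=52 s=4: L1-HIT | VC [49]
  [6] addr=0xe6 blk=57 s=1: L1-HIT | VC [49]
  [7] addr=0xf3 blk=60 s=4: MISS | VC [49, 52]
  [8] addr=0x22 blk=8 s=0: MISS | VC [49, 52]
  [9] addr=0x40 blk=16 s=0: MISS | VC [49, 52, 8]
  [10] addr=0x22 blk=8 s=0: VC-HIT | VC [49, 52, 16]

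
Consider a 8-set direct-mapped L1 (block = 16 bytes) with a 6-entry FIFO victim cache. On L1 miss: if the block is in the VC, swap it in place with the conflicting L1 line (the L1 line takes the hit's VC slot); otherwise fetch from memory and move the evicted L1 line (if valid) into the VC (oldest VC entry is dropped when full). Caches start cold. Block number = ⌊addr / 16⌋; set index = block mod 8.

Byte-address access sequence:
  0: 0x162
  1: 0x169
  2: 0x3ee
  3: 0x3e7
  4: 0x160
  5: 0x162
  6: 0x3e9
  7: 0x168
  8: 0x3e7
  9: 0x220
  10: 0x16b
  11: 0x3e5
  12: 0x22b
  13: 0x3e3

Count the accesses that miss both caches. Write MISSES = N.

0: 0x162 (blk 22, set 6) → MISS  vc=[]
1: 0x169 (blk 22, set 6) → L1-HIT  vc=[]
2: 0x3ee (blk 62, set 6) → MISS  vc=[22]
3: 0x3e7 (blk 62, set 6) → L1-HIT  vc=[22]
4: 0x160 (blk 22, set 6) → VC-HIT  vc=[62]
5: 0x162 (blk 22, set 6) → L1-HIT  vc=[62]
6: 0x3e9 (blk 62, set 6) → VC-HIT  vc=[22]
7: 0x168 (blk 22, set 6) → VC-HIT  vc=[62]
8: 0x3e7 (blk 62, set 6) → VC-HIT  vc=[22]
9: 0x220 (blk 34, set 2) → MISS  vc=[22]
10: 0x16b (blk 22, set 6) → VC-HIT  vc=[62]
11: 0x3e5 (blk 62, set 6) → VC-HIT  vc=[22]
12: 0x22b (blk 34, set 2) → L1-HIT  vc=[22]
13: 0x3e3 (blk 62, set 6) → L1-HIT  vc=[22]

MISSES = 3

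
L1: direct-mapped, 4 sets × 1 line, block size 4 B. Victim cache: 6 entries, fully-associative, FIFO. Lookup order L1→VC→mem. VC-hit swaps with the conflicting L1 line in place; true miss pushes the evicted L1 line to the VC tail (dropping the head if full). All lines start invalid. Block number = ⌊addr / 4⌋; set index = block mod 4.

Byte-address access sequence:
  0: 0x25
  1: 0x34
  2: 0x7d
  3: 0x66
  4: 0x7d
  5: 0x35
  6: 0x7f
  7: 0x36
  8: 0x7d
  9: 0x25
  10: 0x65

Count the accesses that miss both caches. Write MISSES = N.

0: 0x25 (blk 9, set 1) → MISS  vc=[]
1: 0x34 (blk 13, set 1) → MISS  vc=[9]
2: 0x7d (blk 31, set 3) → MISS  vc=[9]
3: 0x66 (blk 25, set 1) → MISS  vc=[9, 13]
4: 0x7d (blk 31, set 3) → L1-HIT  vc=[9, 13]
5: 0x35 (blk 13, set 1) → VC-HIT  vc=[9, 25]
6: 0x7f (blk 31, set 3) → L1-HIT  vc=[9, 25]
7: 0x36 (blk 13, set 1) → L1-HIT  vc=[9, 25]
8: 0x7d (blk 31, set 3) → L1-HIT  vc=[9, 25]
9: 0x25 (blk 9, set 1) → VC-HIT  vc=[13, 25]
10: 0x65 (blk 25, set 1) → VC-HIT  vc=[13, 9]

MISSES = 4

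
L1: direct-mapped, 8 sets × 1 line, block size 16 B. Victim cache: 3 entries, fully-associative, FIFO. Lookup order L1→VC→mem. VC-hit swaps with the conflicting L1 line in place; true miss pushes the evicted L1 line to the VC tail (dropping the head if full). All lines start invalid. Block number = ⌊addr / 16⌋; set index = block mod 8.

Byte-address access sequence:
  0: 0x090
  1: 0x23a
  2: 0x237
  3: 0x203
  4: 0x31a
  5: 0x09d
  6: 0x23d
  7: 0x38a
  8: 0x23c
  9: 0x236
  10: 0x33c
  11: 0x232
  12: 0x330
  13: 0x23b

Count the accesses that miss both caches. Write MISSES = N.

#0 0x90→b9/s1 MISS; vc=[]
#1 0x23a→b35/s3 MISS; vc=[]
#2 0x237→b35/s3 L1-HIT; vc=[]
#3 0x203→b32/s0 MISS; vc=[]
#4 0x31a→b49/s1 MISS; vc=[9]
#5 0x9d→b9/s1 VC-HIT; vc=[49]
#6 0x23d→b35/s3 L1-HIT; vc=[49]
#7 0x38a→b56/s0 MISS; vc=[49,32]
#8 0x23c→b35/s3 L1-HIT; vc=[49,32]
#9 0x236→b35/s3 L1-HIT; vc=[49,32]
#10 0x33c→b51/s3 MISS; vc=[49,32,35]
#11 0x232→b35/s3 VC-HIT; vc=[49,32,51]
#12 0x330→b51/s3 VC-HIT; vc=[49,32,35]
#13 0x23b→b35/s3 VC-HIT; vc=[49,32,51]

MISSES = 6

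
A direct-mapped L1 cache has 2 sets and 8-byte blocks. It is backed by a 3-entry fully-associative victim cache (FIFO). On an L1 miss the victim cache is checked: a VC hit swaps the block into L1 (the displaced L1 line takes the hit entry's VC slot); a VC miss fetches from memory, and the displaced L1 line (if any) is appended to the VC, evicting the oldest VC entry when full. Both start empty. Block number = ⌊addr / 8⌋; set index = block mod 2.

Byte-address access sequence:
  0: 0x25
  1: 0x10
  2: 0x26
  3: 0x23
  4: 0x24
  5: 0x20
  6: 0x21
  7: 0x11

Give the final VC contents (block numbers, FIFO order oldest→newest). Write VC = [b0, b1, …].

VC = [4]

  [0] addr=0x25 blk=4 s=0: MISS | VC []
  [1] addr=0x10 blk=2 s=0: MISS | VC [4]
  [2] addr=0x26 blk=4 s=0: VC-HIT | VC [2]
  [3] addr=0x23 blk=4 s=0: L1-HIT | VC [2]
  [4] addr=0x24 blk=4 s=0: L1-HIT | VC [2]
  [5] addr=0x20 blk=4 s=0: L1-HIT | VC [2]
  [6] addr=0x21 blk=4 s=0: L1-HIT | VC [2]
  [7] addr=0x11 blk=2 s=0: VC-HIT | VC [4]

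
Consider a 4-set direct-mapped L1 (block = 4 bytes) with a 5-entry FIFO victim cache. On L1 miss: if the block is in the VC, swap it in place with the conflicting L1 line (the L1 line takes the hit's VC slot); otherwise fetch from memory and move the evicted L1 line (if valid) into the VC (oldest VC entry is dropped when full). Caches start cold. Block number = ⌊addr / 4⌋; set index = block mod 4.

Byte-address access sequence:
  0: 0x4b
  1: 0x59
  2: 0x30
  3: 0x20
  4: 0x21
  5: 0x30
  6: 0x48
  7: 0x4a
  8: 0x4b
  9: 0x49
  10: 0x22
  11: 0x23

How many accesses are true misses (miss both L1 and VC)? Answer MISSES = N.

MISSES = 4

#0 0x4b→b18/s2 MISS; vc=[]
#1 0x59→b22/s2 MISS; vc=[18]
#2 0x30→b12/s0 MISS; vc=[18]
#3 0x20→b8/s0 MISS; vc=[18,12]
#4 0x21→b8/s0 L1-HIT; vc=[18,12]
#5 0x30→b12/s0 VC-HIT; vc=[18,8]
#6 0x48→b18/s2 VC-HIT; vc=[22,8]
#7 0x4a→b18/s2 L1-HIT; vc=[22,8]
#8 0x4b→b18/s2 L1-HIT; vc=[22,8]
#9 0x49→b18/s2 L1-HIT; vc=[22,8]
#10 0x22→b8/s0 VC-HIT; vc=[22,12]
#11 0x23→b8/s0 L1-HIT; vc=[22,12]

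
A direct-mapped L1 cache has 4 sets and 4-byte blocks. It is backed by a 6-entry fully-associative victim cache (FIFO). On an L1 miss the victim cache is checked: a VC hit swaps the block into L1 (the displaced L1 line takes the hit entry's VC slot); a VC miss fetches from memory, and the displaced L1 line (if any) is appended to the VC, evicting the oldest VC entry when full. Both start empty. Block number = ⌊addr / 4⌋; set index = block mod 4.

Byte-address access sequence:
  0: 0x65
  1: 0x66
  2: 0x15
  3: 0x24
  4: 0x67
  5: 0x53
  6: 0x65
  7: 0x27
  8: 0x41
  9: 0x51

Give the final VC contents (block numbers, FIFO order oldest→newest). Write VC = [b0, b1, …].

VC = [25, 5, 16]

  [0] addr=0x65 blk=25 s=1: MISS | VC []
  [1] addr=0x66 blk=25 s=1: L1-HIT | VC []
  [2] addr=0x15 blk=5 s=1: MISS | VC [25]
  [3] addr=0x24 blk=9 s=1: MISS | VC [25, 5]
  [4] addr=0x67 blk=25 s=1: VC-HIT | VC [9, 5]
  [5] addr=0x53 blk=20 s=0: MISS | VC [9, 5]
  [6] addr=0x65 blk=25 s=1: L1-HIT | VC [9, 5]
  [7] addr=0x27 blk=9 s=1: VC-HIT | VC [25, 5]
  [8] addr=0x41 blk=16 s=0: MISS | VC [25, 5, 20]
  [9] addr=0x51 blk=20 s=0: VC-HIT | VC [25, 5, 16]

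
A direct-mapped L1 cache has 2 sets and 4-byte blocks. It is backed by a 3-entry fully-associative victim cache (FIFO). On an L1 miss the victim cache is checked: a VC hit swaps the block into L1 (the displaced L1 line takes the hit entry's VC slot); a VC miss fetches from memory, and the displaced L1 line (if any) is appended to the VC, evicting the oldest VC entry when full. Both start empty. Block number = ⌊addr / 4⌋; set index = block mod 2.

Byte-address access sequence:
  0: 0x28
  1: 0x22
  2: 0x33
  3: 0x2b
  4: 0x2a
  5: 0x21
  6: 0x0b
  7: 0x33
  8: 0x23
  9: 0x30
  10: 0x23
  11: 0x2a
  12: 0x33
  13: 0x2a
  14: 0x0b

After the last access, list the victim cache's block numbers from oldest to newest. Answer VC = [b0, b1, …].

#0 0x28→b10/s0 MISS; vc=[]
#1 0x22→b8/s0 MISS; vc=[10]
#2 0x33→b12/s0 MISS; vc=[10,8]
#3 0x2b→b10/s0 VC-HIT; vc=[12,8]
#4 0x2a→b10/s0 L1-HIT; vc=[12,8]
#5 0x21→b8/s0 VC-HIT; vc=[12,10]
#6 0xb→b2/s0 MISS; vc=[12,10,8]
#7 0x33→b12/s0 VC-HIT; vc=[2,10,8]
#8 0x23→b8/s0 VC-HIT; vc=[2,10,12]
#9 0x30→b12/s0 VC-HIT; vc=[2,10,8]
#10 0x23→b8/s0 VC-HIT; vc=[2,10,12]
#11 0x2a→b10/s0 VC-HIT; vc=[2,8,12]
#12 0x33→b12/s0 VC-HIT; vc=[2,8,10]
#13 0x2a→b10/s0 VC-HIT; vc=[2,8,12]
#14 0xb→b2/s0 VC-HIT; vc=[10,8,12]

VC = [10, 8, 12]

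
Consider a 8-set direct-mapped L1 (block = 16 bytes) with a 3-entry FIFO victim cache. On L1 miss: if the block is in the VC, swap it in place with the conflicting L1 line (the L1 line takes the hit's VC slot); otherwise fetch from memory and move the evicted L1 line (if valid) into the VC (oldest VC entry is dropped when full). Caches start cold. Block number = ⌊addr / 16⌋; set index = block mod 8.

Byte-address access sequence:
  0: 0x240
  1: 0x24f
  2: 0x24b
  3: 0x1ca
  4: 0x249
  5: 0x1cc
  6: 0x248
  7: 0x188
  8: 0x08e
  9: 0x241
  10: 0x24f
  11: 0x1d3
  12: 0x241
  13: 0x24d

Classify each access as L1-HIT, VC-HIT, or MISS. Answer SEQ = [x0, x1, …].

#0 0x240→b36/s4 MISS; vc=[]
#1 0x24f→b36/s4 L1-HIT; vc=[]
#2 0x24b→b36/s4 L1-HIT; vc=[]
#3 0x1ca→b28/s4 MISS; vc=[36]
#4 0x249→b36/s4 VC-HIT; vc=[28]
#5 0x1cc→b28/s4 VC-HIT; vc=[36]
#6 0x248→b36/s4 VC-HIT; vc=[28]
#7 0x188→b24/s0 MISS; vc=[28]
#8 0x8e→b8/s0 MISS; vc=[28,24]
#9 0x241→b36/s4 L1-HIT; vc=[28,24]
#10 0x24f→b36/s4 L1-HIT; vc=[28,24]
#11 0x1d3→b29/s5 MISS; vc=[28,24]
#12 0x241→b36/s4 L1-HIT; vc=[28,24]
#13 0x24d→b36/s4 L1-HIT; vc=[28,24]

SEQ = [MISS, L1-HIT, L1-HIT, MISS, VC-HIT, VC-HIT, VC-HIT, MISS, MISS, L1-HIT, L1-HIT, MISS, L1-HIT, L1-HIT]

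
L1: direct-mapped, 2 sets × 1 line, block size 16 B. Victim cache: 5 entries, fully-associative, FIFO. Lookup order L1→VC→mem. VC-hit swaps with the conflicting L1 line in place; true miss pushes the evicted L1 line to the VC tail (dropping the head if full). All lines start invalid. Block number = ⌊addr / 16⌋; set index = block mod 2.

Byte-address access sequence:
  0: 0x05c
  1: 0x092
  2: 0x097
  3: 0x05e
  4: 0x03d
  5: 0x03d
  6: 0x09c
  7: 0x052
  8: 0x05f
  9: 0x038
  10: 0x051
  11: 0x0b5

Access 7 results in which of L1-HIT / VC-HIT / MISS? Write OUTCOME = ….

OUTCOME = VC-HIT

0: 0x5c (blk 5, set 1) → MISS  vc=[]
1: 0x92 (blk 9, set 1) → MISS  vc=[5]
2: 0x97 (blk 9, set 1) → L1-HIT  vc=[5]
3: 0x5e (blk 5, set 1) → VC-HIT  vc=[9]
4: 0x3d (blk 3, set 1) → MISS  vc=[9, 5]
5: 0x3d (blk 3, set 1) → L1-HIT  vc=[9, 5]
6: 0x9c (blk 9, set 1) → VC-HIT  vc=[3, 5]
7: 0x52 (blk 5, set 1) → VC-HIT  vc=[3, 9]
8: 0x5f (blk 5, set 1) → L1-HIT  vc=[3, 9]
9: 0x38 (blk 3, set 1) → VC-HIT  vc=[5, 9]
10: 0x51 (blk 5, set 1) → VC-HIT  vc=[3, 9]
11: 0xb5 (blk 11, set 1) → MISS  vc=[3, 9, 5]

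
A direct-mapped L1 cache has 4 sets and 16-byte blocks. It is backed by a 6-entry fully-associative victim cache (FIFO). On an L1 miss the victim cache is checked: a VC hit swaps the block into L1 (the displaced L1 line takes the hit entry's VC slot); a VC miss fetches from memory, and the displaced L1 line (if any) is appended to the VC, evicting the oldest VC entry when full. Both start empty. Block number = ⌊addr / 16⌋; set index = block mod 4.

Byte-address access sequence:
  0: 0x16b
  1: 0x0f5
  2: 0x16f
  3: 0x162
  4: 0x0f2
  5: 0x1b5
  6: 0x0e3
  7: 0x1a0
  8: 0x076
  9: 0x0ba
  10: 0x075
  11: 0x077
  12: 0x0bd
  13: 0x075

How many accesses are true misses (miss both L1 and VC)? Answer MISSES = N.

0: 0x16b (blk 22, set 2) → MISS  vc=[]
1: 0xf5 (blk 15, set 3) → MISS  vc=[]
2: 0x16f (blk 22, set 2) → L1-HIT  vc=[]
3: 0x162 (blk 22, set 2) → L1-HIT  vc=[]
4: 0xf2 (blk 15, set 3) → L1-HIT  vc=[]
5: 0x1b5 (blk 27, set 3) → MISS  vc=[15]
6: 0xe3 (blk 14, set 2) → MISS  vc=[15, 22]
7: 0x1a0 (blk 26, set 2) → MISS  vc=[15, 22, 14]
8: 0x76 (blk 7, set 3) → MISS  vc=[15, 22, 14, 27]
9: 0xba (blk 11, set 3) → MISS  vc=[15, 22, 14, 27, 7]
10: 0x75 (blk 7, set 3) → VC-HIT  vc=[15, 22, 14, 27, 11]
11: 0x77 (blk 7, set 3) → L1-HIT  vc=[15, 22, 14, 27, 11]
12: 0xbd (blk 11, set 3) → VC-HIT  vc=[15, 22, 14, 27, 7]
13: 0x75 (blk 7, set 3) → VC-HIT  vc=[15, 22, 14, 27, 11]

MISSES = 7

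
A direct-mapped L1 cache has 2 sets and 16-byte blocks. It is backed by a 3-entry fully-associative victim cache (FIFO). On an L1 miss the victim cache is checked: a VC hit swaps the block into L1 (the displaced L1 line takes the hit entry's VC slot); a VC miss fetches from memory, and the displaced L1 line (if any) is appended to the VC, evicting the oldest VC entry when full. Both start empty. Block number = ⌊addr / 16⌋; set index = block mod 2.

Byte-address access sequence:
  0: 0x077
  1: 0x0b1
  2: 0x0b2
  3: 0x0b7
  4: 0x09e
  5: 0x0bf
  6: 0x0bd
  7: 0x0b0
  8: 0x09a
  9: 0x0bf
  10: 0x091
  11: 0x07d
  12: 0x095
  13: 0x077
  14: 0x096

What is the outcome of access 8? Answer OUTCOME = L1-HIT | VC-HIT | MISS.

#0 0x77→b7/s1 MISS; vc=[]
#1 0xb1→b11/s1 MISS; vc=[7]
#2 0xb2→b11/s1 L1-HIT; vc=[7]
#3 0xb7→b11/s1 L1-HIT; vc=[7]
#4 0x9e→b9/s1 MISS; vc=[7,11]
#5 0xbf→b11/s1 VC-HIT; vc=[7,9]
#6 0xbd→b11/s1 L1-HIT; vc=[7,9]
#7 0xb0→b11/s1 L1-HIT; vc=[7,9]
#8 0x9a→b9/s1 VC-HIT; vc=[7,11]
#9 0xbf→b11/s1 VC-HIT; vc=[7,9]
#10 0x91→b9/s1 VC-HIT; vc=[7,11]
#11 0x7d→b7/s1 VC-HIT; vc=[9,11]
#12 0x95→b9/s1 VC-HIT; vc=[7,11]
#13 0x77→b7/s1 VC-HIT; vc=[9,11]
#14 0x96→b9/s1 VC-HIT; vc=[7,11]

OUTCOME = VC-HIT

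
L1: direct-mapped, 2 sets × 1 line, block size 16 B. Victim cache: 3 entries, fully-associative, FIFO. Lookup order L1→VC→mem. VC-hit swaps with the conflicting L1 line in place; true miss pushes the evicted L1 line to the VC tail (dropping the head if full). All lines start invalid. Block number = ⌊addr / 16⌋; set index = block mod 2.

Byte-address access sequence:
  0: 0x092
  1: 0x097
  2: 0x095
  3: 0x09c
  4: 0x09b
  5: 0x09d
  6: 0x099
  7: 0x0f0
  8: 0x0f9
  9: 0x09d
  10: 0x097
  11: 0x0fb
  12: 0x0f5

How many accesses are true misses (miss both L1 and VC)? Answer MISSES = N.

MISSES = 2

0: 0x92 (blk 9, set 1) → MISS  vc=[]
1: 0x97 (blk 9, set 1) → L1-HIT  vc=[]
2: 0x95 (blk 9, set 1) → L1-HIT  vc=[]
3: 0x9c (blk 9, set 1) → L1-HIT  vc=[]
4: 0x9b (blk 9, set 1) → L1-HIT  vc=[]
5: 0x9d (blk 9, set 1) → L1-HIT  vc=[]
6: 0x99 (blk 9, set 1) → L1-HIT  vc=[]
7: 0xf0 (blk 15, set 1) → MISS  vc=[9]
8: 0xf9 (blk 15, set 1) → L1-HIT  vc=[9]
9: 0x9d (blk 9, set 1) → VC-HIT  vc=[15]
10: 0x97 (blk 9, set 1) → L1-HIT  vc=[15]
11: 0xfb (blk 15, set 1) → VC-HIT  vc=[9]
12: 0xf5 (blk 15, set 1) → L1-HIT  vc=[9]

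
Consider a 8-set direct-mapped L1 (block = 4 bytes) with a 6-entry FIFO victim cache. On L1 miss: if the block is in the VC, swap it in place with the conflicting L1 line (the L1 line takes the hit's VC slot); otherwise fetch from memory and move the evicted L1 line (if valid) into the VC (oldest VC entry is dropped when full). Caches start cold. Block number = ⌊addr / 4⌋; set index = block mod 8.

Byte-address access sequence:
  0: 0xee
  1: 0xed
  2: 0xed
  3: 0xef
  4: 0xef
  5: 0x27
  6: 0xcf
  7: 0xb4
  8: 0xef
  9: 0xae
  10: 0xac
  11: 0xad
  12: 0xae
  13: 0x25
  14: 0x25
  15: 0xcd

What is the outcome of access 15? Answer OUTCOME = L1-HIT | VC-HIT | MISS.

OUTCOME = VC-HIT

#0 0xee→b59/s3 MISS; vc=[]
#1 0xed→b59/s3 L1-HIT; vc=[]
#2 0xed→b59/s3 L1-HIT; vc=[]
#3 0xef→b59/s3 L1-HIT; vc=[]
#4 0xef→b59/s3 L1-HIT; vc=[]
#5 0x27→b9/s1 MISS; vc=[]
#6 0xcf→b51/s3 MISS; vc=[59]
#7 0xb4→b45/s5 MISS; vc=[59]
#8 0xef→b59/s3 VC-HIT; vc=[51]
#9 0xae→b43/s3 MISS; vc=[51,59]
#10 0xac→b43/s3 L1-HIT; vc=[51,59]
#11 0xad→b43/s3 L1-HIT; vc=[51,59]
#12 0xae→b43/s3 L1-HIT; vc=[51,59]
#13 0x25→b9/s1 L1-HIT; vc=[51,59]
#14 0x25→b9/s1 L1-HIT; vc=[51,59]
#15 0xcd→b51/s3 VC-HIT; vc=[43,59]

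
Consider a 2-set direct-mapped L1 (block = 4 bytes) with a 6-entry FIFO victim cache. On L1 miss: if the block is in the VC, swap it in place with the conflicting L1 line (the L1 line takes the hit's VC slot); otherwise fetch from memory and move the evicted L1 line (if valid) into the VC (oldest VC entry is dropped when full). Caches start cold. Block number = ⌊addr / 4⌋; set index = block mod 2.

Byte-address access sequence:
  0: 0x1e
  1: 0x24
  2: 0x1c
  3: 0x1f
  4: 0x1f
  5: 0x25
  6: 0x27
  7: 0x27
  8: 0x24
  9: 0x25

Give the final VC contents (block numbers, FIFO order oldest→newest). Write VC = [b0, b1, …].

VC = [7]

  [0] addr=0x1e blk=7 s=1: MISS | VC []
  [1] addr=0x24 blk=9 s=1: MISS | VC [7]
  [2] addr=0x1c blk=7 s=1: VC-HIT | VC [9]
  [3] addr=0x1f blk=7 s=1: L1-HIT | VC [9]
  [4] addr=0x1f blk=7 s=1: L1-HIT | VC [9]
  [5] addr=0x25 blk=9 s=1: VC-HIT | VC [7]
  [6] addr=0x27 blk=9 s=1: L1-HIT | VC [7]
  [7] addr=0x27 blk=9 s=1: L1-HIT | VC [7]
  [8] addr=0x24 blk=9 s=1: L1-HIT | VC [7]
  [9] addr=0x25 blk=9 s=1: L1-HIT | VC [7]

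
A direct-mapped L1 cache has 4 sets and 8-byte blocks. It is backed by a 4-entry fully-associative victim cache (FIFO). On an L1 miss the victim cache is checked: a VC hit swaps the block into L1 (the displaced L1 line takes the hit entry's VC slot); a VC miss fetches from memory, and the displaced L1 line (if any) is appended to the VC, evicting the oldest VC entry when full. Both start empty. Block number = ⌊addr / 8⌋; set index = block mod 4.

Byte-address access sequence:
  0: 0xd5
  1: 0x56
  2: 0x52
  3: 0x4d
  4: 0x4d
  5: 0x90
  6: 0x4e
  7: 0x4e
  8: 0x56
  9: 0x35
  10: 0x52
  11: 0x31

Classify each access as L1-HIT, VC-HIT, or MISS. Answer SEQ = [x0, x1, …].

  [0] addr=0xd5 blk=26 s=2: MISS | VC []
  [1] addr=0x56 blk=10 s=2: MISS | VC [26]
  [2] addr=0x52 blk=10 s=2: L1-HIT | VC [26]
  [3] addr=0x4d blk=9 s=1: MISS | VC [26]
  [4] addr=0x4d blk=9 s=1: L1-HIT | VC [26]
  [5] addr=0x90 blk=18 s=2: MISS | VC [26, 10]
  [6] addr=0x4e blk=9 s=1: L1-HIT | VC [26, 10]
  [7] addr=0x4e blk=9 s=1: L1-HIT | VC [26, 10]
  [8] addr=0x56 blk=10 s=2: VC-HIT | VC [26, 18]
  [9] addr=0x35 blk=6 s=2: MISS | VC [26, 18, 10]
  [10] addr=0x52 blk=10 s=2: VC-HIT | VC [26, 18, 6]
  [11] addr=0x31 blk=6 s=2: VC-HIT | VC [26, 18, 10]

SEQ = [MISS, MISS, L1-HIT, MISS, L1-HIT, MISS, L1-HIT, L1-HIT, VC-HIT, MISS, VC-HIT, VC-HIT]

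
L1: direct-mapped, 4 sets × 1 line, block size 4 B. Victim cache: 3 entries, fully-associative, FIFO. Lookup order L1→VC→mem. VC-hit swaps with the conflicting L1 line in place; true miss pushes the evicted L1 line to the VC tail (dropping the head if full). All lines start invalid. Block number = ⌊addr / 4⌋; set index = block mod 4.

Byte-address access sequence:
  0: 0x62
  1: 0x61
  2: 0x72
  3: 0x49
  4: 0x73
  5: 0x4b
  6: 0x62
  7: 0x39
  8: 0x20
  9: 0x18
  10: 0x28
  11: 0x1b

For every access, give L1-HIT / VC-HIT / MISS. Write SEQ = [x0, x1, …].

SEQ = [MISS, L1-HIT, MISS, MISS, L1-HIT, L1-HIT, VC-HIT, MISS, MISS, MISS, MISS, VC-HIT]

#0 0x62→b24/s0 MISS; vc=[]
#1 0x61→b24/s0 L1-HIT; vc=[]
#2 0x72→b28/s0 MISS; vc=[24]
#3 0x49→b18/s2 MISS; vc=[24]
#4 0x73→b28/s0 L1-HIT; vc=[24]
#5 0x4b→b18/s2 L1-HIT; vc=[24]
#6 0x62→b24/s0 VC-HIT; vc=[28]
#7 0x39→b14/s2 MISS; vc=[28,18]
#8 0x20→b8/s0 MISS; vc=[28,18,24]
#9 0x18→b6/s2 MISS; vc=[18,24,14]
#10 0x28→b10/s2 MISS; vc=[24,14,6]
#11 0x1b→b6/s2 VC-HIT; vc=[24,14,10]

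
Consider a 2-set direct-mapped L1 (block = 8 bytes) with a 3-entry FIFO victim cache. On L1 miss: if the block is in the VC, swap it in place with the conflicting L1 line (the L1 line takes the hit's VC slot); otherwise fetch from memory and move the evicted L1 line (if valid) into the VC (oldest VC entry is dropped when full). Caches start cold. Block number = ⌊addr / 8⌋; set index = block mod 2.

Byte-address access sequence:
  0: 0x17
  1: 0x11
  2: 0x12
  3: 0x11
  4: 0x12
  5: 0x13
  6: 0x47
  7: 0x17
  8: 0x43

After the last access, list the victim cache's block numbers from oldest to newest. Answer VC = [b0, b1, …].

VC = [2]

#0 0x17→b2/s0 MISS; vc=[]
#1 0x11→b2/s0 L1-HIT; vc=[]
#2 0x12→b2/s0 L1-HIT; vc=[]
#3 0x11→b2/s0 L1-HIT; vc=[]
#4 0x12→b2/s0 L1-HIT; vc=[]
#5 0x13→b2/s0 L1-HIT; vc=[]
#6 0x47→b8/s0 MISS; vc=[2]
#7 0x17→b2/s0 VC-HIT; vc=[8]
#8 0x43→b8/s0 VC-HIT; vc=[2]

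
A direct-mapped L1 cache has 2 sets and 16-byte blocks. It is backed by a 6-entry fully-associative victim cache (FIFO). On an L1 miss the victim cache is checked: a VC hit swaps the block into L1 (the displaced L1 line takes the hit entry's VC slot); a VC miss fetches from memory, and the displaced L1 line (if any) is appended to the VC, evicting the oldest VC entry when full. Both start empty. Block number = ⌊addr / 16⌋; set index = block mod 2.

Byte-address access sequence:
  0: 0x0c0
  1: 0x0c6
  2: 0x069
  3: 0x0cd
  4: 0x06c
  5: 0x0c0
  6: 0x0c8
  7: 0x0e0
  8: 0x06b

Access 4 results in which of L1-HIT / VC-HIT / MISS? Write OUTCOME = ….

OUTCOME = VC-HIT

#0 0xc0→b12/s0 MISS; vc=[]
#1 0xc6→b12/s0 L1-HIT; vc=[]
#2 0x69→b6/s0 MISS; vc=[12]
#3 0xcd→b12/s0 VC-HIT; vc=[6]
#4 0x6c→b6/s0 VC-HIT; vc=[12]
#5 0xc0→b12/s0 VC-HIT; vc=[6]
#6 0xc8→b12/s0 L1-HIT; vc=[6]
#7 0xe0→b14/s0 MISS; vc=[6,12]
#8 0x6b→b6/s0 VC-HIT; vc=[14,12]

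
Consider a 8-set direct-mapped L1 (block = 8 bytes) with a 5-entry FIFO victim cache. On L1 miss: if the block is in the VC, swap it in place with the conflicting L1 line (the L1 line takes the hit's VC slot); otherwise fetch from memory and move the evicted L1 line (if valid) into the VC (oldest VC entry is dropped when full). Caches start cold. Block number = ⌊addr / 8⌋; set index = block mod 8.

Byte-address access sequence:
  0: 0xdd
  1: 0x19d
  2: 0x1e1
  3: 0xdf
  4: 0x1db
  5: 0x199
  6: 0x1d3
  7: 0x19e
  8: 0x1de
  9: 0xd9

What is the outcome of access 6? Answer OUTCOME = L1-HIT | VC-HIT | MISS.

  [0] addr=0xdd blk=27 s=3: MISS | VC []
  [1] addr=0x19d blk=51 s=3: MISS | VC [27]
  [2] addr=0x1e1 blk=60 s=4: MISS | VC [27]
  [3] addr=0xdf blk=27 s=3: VC-HIT | VC [51]
  [4] addr=0x1db blk=59 s=3: MISS | VC [51, 27]
  [5] addr=0x199 blk=51 s=3: VC-HIT | VC [59, 27]
  [6] addr=0x1d3 blk=58 s=2: MISS | VC [59, 27]
  [7] addr=0x19e blk=51 s=3: L1-HIT | VC [59, 27]
  [8] addr=0x1de blk=59 s=3: VC-HIT | VC [51, 27]
  [9] addr=0xd9 blk=27 s=3: VC-HIT | VC [51, 59]

OUTCOME = MISS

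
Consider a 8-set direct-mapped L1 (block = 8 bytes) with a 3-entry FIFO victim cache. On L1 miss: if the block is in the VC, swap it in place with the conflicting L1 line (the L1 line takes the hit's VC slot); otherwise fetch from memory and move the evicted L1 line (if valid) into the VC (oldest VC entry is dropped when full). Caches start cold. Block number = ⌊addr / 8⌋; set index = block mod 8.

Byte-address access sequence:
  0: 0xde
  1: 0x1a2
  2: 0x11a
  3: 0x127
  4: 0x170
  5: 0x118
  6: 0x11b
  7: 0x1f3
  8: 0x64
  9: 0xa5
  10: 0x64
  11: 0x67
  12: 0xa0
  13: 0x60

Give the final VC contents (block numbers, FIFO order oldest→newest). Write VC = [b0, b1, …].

VC = [46, 36, 20]

0: 0xde (blk 27, set 3) → MISS  vc=[]
1: 0x1a2 (blk 52, set 4) → MISS  vc=[]
2: 0x11a (blk 35, set 3) → MISS  vc=[27]
3: 0x127 (blk 36, set 4) → MISS  vc=[27, 52]
4: 0x170 (blk 46, set 6) → MISS  vc=[27, 52]
5: 0x118 (blk 35, set 3) → L1-HIT  vc=[27, 52]
6: 0x11b (blk 35, set 3) → L1-HIT  vc=[27, 52]
7: 0x1f3 (blk 62, set 6) → MISS  vc=[27, 52, 46]
8: 0x64 (blk 12, set 4) → MISS  vc=[52, 46, 36]
9: 0xa5 (blk 20, set 4) → MISS  vc=[46, 36, 12]
10: 0x64 (blk 12, set 4) → VC-HIT  vc=[46, 36, 20]
11: 0x67 (blk 12, set 4) → L1-HIT  vc=[46, 36, 20]
12: 0xa0 (blk 20, set 4) → VC-HIT  vc=[46, 36, 12]
13: 0x60 (blk 12, set 4) → VC-HIT  vc=[46, 36, 20]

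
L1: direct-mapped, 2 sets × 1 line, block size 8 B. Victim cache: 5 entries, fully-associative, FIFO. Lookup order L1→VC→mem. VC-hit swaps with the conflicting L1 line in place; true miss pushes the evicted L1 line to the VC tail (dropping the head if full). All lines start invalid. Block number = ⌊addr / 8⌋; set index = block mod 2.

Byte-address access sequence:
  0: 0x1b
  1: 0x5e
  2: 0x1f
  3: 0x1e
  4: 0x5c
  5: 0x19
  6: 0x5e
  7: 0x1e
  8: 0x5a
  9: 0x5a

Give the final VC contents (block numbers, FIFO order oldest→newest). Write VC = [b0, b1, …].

VC = [3]

#0 0x1b→b3/s1 MISS; vc=[]
#1 0x5e→b11/s1 MISS; vc=[3]
#2 0x1f→b3/s1 VC-HIT; vc=[11]
#3 0x1e→b3/s1 L1-HIT; vc=[11]
#4 0x5c→b11/s1 VC-HIT; vc=[3]
#5 0x19→b3/s1 VC-HIT; vc=[11]
#6 0x5e→b11/s1 VC-HIT; vc=[3]
#7 0x1e→b3/s1 VC-HIT; vc=[11]
#8 0x5a→b11/s1 VC-HIT; vc=[3]
#9 0x5a→b11/s1 L1-HIT; vc=[3]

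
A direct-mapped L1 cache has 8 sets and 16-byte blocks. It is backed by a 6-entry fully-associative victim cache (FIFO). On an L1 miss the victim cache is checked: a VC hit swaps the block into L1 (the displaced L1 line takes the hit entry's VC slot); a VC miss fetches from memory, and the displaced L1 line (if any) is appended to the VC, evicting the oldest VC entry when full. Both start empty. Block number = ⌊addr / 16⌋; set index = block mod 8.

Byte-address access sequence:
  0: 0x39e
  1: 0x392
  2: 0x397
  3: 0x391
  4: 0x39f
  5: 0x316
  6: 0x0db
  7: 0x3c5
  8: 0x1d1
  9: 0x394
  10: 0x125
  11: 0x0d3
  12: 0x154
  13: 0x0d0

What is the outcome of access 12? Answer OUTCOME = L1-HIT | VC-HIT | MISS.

#0 0x39e→b57/s1 MISS; vc=[]
#1 0x392→b57/s1 L1-HIT; vc=[]
#2 0x397→b57/s1 L1-HIT; vc=[]
#3 0x391→b57/s1 L1-HIT; vc=[]
#4 0x39f→b57/s1 L1-HIT; vc=[]
#5 0x316→b49/s1 MISS; vc=[57]
#6 0xdb→b13/s5 MISS; vc=[57]
#7 0x3c5→b60/s4 MISS; vc=[57]
#8 0x1d1→b29/s5 MISS; vc=[57,13]
#9 0x394→b57/s1 VC-HIT; vc=[49,13]
#10 0x125→b18/s2 MISS; vc=[49,13]
#11 0xd3→b13/s5 VC-HIT; vc=[49,29]
#12 0x154→b21/s5 MISS; vc=[49,29,13]
#13 0xd0→b13/s5 VC-HIT; vc=[49,29,21]

OUTCOME = MISS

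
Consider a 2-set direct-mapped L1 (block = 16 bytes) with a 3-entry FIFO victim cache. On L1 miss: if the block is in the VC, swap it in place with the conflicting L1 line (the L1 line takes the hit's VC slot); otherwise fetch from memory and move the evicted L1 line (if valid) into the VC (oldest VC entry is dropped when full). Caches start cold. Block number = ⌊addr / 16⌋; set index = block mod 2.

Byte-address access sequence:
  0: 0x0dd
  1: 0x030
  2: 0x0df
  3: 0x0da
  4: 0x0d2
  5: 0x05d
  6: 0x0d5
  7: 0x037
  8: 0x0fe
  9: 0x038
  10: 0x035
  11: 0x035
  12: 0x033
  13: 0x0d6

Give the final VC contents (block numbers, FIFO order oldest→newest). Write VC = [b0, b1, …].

VC = [3, 5, 15]

  [0] addr=0xdd blk=13 s=1: MISS | VC []
  [1] addr=0x30 blk=3 s=1: MISS | VC [13]
  [2] addr=0xdf blk=13 s=1: VC-HIT | VC [3]
  [3] addr=0xda blk=13 s=1: L1-HIT | VC [3]
  [4] addr=0xd2 blk=13 s=1: L1-HIT | VC [3]
  [5] addr=0x5d blk=5 s=1: MISS | VC [3, 13]
  [6] addr=0xd5 blk=13 s=1: VC-HIT | VC [3, 5]
  [7] addr=0x37 blk=3 s=1: VC-HIT | VC [13, 5]
  [8] addr=0xfe blk=15 s=1: MISS | VC [13, 5, 3]
  [9] addr=0x38 blk=3 s=1: VC-HIT | VC [13, 5, 15]
  [10] addr=0x35 blk=3 s=1: L1-HIT | VC [13, 5, 15]
  [11] addr=0x35 blk=3 s=1: L1-HIT | VC [13, 5, 15]
  [12] addr=0x33 blk=3 s=1: L1-HIT | VC [13, 5, 15]
  [13] addr=0xd6 blk=13 s=1: VC-HIT | VC [3, 5, 15]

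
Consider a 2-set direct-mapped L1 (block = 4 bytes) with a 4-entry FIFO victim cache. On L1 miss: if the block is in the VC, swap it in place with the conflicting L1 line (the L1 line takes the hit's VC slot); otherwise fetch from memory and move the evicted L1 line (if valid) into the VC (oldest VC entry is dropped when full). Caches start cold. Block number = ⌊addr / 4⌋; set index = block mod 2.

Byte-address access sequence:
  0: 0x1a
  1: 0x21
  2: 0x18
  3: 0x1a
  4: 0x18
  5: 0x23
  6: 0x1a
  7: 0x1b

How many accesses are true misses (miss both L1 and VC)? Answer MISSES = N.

MISSES = 2

#0 0x1a→b6/s0 MISS; vc=[]
#1 0x21→b8/s0 MISS; vc=[6]
#2 0x18→b6/s0 VC-HIT; vc=[8]
#3 0x1a→b6/s0 L1-HIT; vc=[8]
#4 0x18→b6/s0 L1-HIT; vc=[8]
#5 0x23→b8/s0 VC-HIT; vc=[6]
#6 0x1a→b6/s0 VC-HIT; vc=[8]
#7 0x1b→b6/s0 L1-HIT; vc=[8]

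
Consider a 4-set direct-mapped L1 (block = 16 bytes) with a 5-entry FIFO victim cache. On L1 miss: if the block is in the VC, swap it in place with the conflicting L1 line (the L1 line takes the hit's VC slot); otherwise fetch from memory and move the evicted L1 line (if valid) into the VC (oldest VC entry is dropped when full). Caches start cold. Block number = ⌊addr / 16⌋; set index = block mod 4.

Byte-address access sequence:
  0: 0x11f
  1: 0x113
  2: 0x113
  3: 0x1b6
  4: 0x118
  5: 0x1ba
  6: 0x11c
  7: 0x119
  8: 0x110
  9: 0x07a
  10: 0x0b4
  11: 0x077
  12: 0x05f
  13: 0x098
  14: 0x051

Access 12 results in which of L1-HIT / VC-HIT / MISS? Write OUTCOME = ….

OUTCOME = MISS

#0 0x11f→b17/s1 MISS; vc=[]
#1 0x113→b17/s1 L1-HIT; vc=[]
#2 0x113→b17/s1 L1-HIT; vc=[]
#3 0x1b6→b27/s3 MISS; vc=[]
#4 0x118→b17/s1 L1-HIT; vc=[]
#5 0x1ba→b27/s3 L1-HIT; vc=[]
#6 0x11c→b17/s1 L1-HIT; vc=[]
#7 0x119→b17/s1 L1-HIT; vc=[]
#8 0x110→b17/s1 L1-HIT; vc=[]
#9 0x7a→b7/s3 MISS; vc=[27]
#10 0xb4→b11/s3 MISS; vc=[27,7]
#11 0x77→b7/s3 VC-HIT; vc=[27,11]
#12 0x5f→b5/s1 MISS; vc=[27,11,17]
#13 0x98→b9/s1 MISS; vc=[27,11,17,5]
#14 0x51→b5/s1 VC-HIT; vc=[27,11,17,9]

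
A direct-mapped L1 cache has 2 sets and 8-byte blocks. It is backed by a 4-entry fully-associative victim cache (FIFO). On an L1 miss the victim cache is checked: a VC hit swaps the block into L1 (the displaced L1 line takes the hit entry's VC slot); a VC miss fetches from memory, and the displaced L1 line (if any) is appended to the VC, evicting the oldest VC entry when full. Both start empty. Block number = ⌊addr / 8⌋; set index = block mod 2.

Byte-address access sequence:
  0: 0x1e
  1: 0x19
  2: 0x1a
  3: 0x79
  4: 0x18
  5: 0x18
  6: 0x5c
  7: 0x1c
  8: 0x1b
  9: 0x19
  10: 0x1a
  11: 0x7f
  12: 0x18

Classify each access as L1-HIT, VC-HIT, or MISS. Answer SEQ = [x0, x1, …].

SEQ = [MISS, L1-HIT, L1-HIT, MISS, VC-HIT, L1-HIT, MISS, VC-HIT, L1-HIT, L1-HIT, L1-HIT, VC-HIT, VC-HIT]

#0 0x1e→b3/s1 MISS; vc=[]
#1 0x19→b3/s1 L1-HIT; vc=[]
#2 0x1a→b3/s1 L1-HIT; vc=[]
#3 0x79→b15/s1 MISS; vc=[3]
#4 0x18→b3/s1 VC-HIT; vc=[15]
#5 0x18→b3/s1 L1-HIT; vc=[15]
#6 0x5c→b11/s1 MISS; vc=[15,3]
#7 0x1c→b3/s1 VC-HIT; vc=[15,11]
#8 0x1b→b3/s1 L1-HIT; vc=[15,11]
#9 0x19→b3/s1 L1-HIT; vc=[15,11]
#10 0x1a→b3/s1 L1-HIT; vc=[15,11]
#11 0x7f→b15/s1 VC-HIT; vc=[3,11]
#12 0x18→b3/s1 VC-HIT; vc=[15,11]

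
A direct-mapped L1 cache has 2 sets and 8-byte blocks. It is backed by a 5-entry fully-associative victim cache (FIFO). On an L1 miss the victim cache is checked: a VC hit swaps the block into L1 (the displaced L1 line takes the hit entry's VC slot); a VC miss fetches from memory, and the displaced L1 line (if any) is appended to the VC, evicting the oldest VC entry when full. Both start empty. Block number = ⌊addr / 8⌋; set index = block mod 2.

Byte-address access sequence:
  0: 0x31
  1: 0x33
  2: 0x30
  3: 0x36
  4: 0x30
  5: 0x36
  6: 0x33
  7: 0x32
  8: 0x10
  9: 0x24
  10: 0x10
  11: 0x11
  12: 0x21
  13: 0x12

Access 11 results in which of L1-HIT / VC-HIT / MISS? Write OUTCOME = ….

  [0] addr=0x31 blk=6 s=0: MISS | VC []
  [1] addr=0x33 blk=6 s=0: L1-HIT | VC []
  [2] addr=0x30 blk=6 s=0: L1-HIT | VC []
  [3] addr=0x36 blk=6 s=0: L1-HIT | VC []
  [4] addr=0x30 blk=6 s=0: L1-HIT | VC []
  [5] addr=0x36 blk=6 s=0: L1-HIT | VC []
  [6] addr=0x33 blk=6 s=0: L1-HIT | VC []
  [7] addr=0x32 blk=6 s=0: L1-HIT | VC []
  [8] addr=0x10 blk=2 s=0: MISS | VC [6]
  [9] addr=0x24 blk=4 s=0: MISS | VC [6, 2]
  [10] addr=0x10 blk=2 s=0: VC-HIT | VC [6, 4]
  [11] addr=0x11 blk=2 s=0: L1-HIT | VC [6, 4]
  [12] addr=0x21 blk=4 s=0: VC-HIT | VC [6, 2]
  [13] addr=0x12 blk=2 s=0: VC-HIT | VC [6, 4]

OUTCOME = L1-HIT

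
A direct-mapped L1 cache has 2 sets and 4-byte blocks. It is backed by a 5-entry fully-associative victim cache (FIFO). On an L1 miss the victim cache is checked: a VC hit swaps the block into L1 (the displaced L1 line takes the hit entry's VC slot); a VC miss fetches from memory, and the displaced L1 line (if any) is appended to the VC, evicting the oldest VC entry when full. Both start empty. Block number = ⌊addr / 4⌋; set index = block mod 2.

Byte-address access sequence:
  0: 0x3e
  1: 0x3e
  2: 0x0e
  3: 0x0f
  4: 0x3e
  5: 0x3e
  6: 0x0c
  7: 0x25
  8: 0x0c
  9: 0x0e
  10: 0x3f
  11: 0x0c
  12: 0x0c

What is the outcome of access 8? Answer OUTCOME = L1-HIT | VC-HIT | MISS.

OUTCOME = VC-HIT

0: 0x3e (blk 15, set 1) → MISS  vc=[]
1: 0x3e (blk 15, set 1) → L1-HIT  vc=[]
2: 0xe (blk 3, set 1) → MISS  vc=[15]
3: 0xf (blk 3, set 1) → L1-HIT  vc=[15]
4: 0x3e (blk 15, set 1) → VC-HIT  vc=[3]
5: 0x3e (blk 15, set 1) → L1-HIT  vc=[3]
6: 0xc (blk 3, set 1) → VC-HIT  vc=[15]
7: 0x25 (blk 9, set 1) → MISS  vc=[15, 3]
8: 0xc (blk 3, set 1) → VC-HIT  vc=[15, 9]
9: 0xe (blk 3, set 1) → L1-HIT  vc=[15, 9]
10: 0x3f (blk 15, set 1) → VC-HIT  vc=[3, 9]
11: 0xc (blk 3, set 1) → VC-HIT  vc=[15, 9]
12: 0xc (blk 3, set 1) → L1-HIT  vc=[15, 9]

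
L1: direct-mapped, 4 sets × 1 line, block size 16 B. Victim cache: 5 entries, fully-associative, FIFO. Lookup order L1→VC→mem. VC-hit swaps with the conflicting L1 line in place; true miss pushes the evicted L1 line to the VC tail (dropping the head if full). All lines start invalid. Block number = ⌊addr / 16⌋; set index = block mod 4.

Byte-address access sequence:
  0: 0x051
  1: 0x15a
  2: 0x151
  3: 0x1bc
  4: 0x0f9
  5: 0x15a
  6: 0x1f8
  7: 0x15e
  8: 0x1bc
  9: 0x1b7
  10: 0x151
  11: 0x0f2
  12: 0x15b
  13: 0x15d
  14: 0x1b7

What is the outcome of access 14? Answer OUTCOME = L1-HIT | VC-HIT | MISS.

0: 0x51 (blk 5, set 1) → MISS  vc=[]
1: 0x15a (blk 21, set 1) → MISS  vc=[5]
2: 0x151 (blk 21, set 1) → L1-HIT  vc=[5]
3: 0x1bc (blk 27, set 3) → MISS  vc=[5]
4: 0xf9 (blk 15, set 3) → MISS  vc=[5, 27]
5: 0x15a (blk 21, set 1) → L1-HIT  vc=[5, 27]
6: 0x1f8 (blk 31, set 3) → MISS  vc=[5, 27, 15]
7: 0x15e (blk 21, set 1) → L1-HIT  vc=[5, 27, 15]
8: 0x1bc (blk 27, set 3) → VC-HIT  vc=[5, 31, 15]
9: 0x1b7 (blk 27, set 3) → L1-HIT  vc=[5, 31, 15]
10: 0x151 (blk 21, set 1) → L1-HIT  vc=[5, 31, 15]
11: 0xf2 (blk 15, set 3) → VC-HIT  vc=[5, 31, 27]
12: 0x15b (blk 21, set 1) → L1-HIT  vc=[5, 31, 27]
13: 0x15d (blk 21, set 1) → L1-HIT  vc=[5, 31, 27]
14: 0x1b7 (blk 27, set 3) → VC-HIT  vc=[5, 31, 15]

OUTCOME = VC-HIT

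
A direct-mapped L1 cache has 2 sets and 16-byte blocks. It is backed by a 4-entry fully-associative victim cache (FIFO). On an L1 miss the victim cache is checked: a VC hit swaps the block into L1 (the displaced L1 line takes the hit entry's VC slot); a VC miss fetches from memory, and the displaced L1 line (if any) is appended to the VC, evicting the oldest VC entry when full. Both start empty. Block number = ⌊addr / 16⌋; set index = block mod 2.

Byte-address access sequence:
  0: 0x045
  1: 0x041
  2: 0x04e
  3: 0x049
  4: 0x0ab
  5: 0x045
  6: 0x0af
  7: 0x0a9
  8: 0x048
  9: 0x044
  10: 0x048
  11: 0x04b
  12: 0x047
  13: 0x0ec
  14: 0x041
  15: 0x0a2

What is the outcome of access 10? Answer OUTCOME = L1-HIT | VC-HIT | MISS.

OUTCOME = L1-HIT

#0 0x45→b4/s0 MISS; vc=[]
#1 0x41→b4/s0 L1-HIT; vc=[]
#2 0x4e→b4/s0 L1-HIT; vc=[]
#3 0x49→b4/s0 L1-HIT; vc=[]
#4 0xab→b10/s0 MISS; vc=[4]
#5 0x45→b4/s0 VC-HIT; vc=[10]
#6 0xaf→b10/s0 VC-HIT; vc=[4]
#7 0xa9→b10/s0 L1-HIT; vc=[4]
#8 0x48→b4/s0 VC-HIT; vc=[10]
#9 0x44→b4/s0 L1-HIT; vc=[10]
#10 0x48→b4/s0 L1-HIT; vc=[10]
#11 0x4b→b4/s0 L1-HIT; vc=[10]
#12 0x47→b4/s0 L1-HIT; vc=[10]
#13 0xec→b14/s0 MISS; vc=[10,4]
#14 0x41→b4/s0 VC-HIT; vc=[10,14]
#15 0xa2→b10/s0 VC-HIT; vc=[4,14]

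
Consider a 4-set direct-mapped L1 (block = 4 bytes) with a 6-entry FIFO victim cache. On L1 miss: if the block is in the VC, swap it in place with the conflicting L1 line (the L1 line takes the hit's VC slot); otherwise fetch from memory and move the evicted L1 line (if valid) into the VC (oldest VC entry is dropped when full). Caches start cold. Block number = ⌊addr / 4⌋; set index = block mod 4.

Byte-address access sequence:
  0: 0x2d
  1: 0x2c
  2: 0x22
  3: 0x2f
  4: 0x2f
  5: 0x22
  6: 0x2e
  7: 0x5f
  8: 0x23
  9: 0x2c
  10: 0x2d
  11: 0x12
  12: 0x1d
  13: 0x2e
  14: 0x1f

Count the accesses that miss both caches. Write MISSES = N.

#0 0x2d→b11/s3 MISS; vc=[]
#1 0x2c→b11/s3 L1-HIT; vc=[]
#2 0x22→b8/s0 MISS; vc=[]
#3 0x2f→b11/s3 L1-HIT; vc=[]
#4 0x2f→b11/s3 L1-HIT; vc=[]
#5 0x22→b8/s0 L1-HIT; vc=[]
#6 0x2e→b11/s3 L1-HIT; vc=[]
#7 0x5f→b23/s3 MISS; vc=[11]
#8 0x23→b8/s0 L1-HIT; vc=[11]
#9 0x2c→b11/s3 VC-HIT; vc=[23]
#10 0x2d→b11/s3 L1-HIT; vc=[23]
#11 0x12→b4/s0 MISS; vc=[23,8]
#12 0x1d→b7/s3 MISS; vc=[23,8,11]
#13 0x2e→b11/s3 VC-HIT; vc=[23,8,7]
#14 0x1f→b7/s3 VC-HIT; vc=[23,8,11]

MISSES = 5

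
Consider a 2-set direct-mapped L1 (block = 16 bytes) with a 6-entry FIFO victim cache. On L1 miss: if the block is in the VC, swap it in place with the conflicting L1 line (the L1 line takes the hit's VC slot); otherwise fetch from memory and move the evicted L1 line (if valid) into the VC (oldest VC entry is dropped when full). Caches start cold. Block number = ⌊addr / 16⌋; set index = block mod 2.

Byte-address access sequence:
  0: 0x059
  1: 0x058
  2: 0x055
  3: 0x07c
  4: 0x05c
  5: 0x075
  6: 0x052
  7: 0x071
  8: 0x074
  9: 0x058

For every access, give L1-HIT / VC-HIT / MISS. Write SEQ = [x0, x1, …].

SEQ = [MISS, L1-HIT, L1-HIT, MISS, VC-HIT, VC-HIT, VC-HIT, VC-HIT, L1-HIT, VC-HIT]

0: 0x59 (blk 5, set 1) → MISS  vc=[]
1: 0x58 (blk 5, set 1) → L1-HIT  vc=[]
2: 0x55 (blk 5, set 1) → L1-HIT  vc=[]
3: 0x7c (blk 7, set 1) → MISS  vc=[5]
4: 0x5c (blk 5, set 1) → VC-HIT  vc=[7]
5: 0x75 (blk 7, set 1) → VC-HIT  vc=[5]
6: 0x52 (blk 5, set 1) → VC-HIT  vc=[7]
7: 0x71 (blk 7, set 1) → VC-HIT  vc=[5]
8: 0x74 (blk 7, set 1) → L1-HIT  vc=[5]
9: 0x58 (blk 5, set 1) → VC-HIT  vc=[7]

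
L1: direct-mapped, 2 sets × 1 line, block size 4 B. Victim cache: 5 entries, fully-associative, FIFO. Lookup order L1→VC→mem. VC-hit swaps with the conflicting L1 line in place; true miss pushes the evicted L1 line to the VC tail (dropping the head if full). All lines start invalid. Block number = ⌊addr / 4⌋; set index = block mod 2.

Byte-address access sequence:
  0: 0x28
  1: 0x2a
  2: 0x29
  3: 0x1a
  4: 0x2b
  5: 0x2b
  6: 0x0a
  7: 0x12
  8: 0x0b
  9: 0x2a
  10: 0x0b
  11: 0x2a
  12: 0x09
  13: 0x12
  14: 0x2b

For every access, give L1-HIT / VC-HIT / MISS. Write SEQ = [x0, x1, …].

SEQ = [MISS, L1-HIT, L1-HIT, MISS, VC-HIT, L1-HIT, MISS, MISS, VC-HIT, VC-HIT, VC-HIT, VC-HIT, VC-HIT, VC-HIT, VC-HIT]

  [0] addr=0x28 blk=10 s=0: MISS | VC []
  [1] addr=0x2a blk=10 s=0: L1-HIT | VC []
  [2] addr=0x29 blk=10 s=0: L1-HIT | VC []
  [3] addr=0x1a blk=6 s=0: MISS | VC [10]
  [4] addr=0x2b blk=10 s=0: VC-HIT | VC [6]
  [5] addr=0x2b blk=10 s=0: L1-HIT | VC [6]
  [6] addr=0xa blk=2 s=0: MISS | VC [6, 10]
  [7] addr=0x12 blk=4 s=0: MISS | VC [6, 10, 2]
  [8] addr=0xb blk=2 s=0: VC-HIT | VC [6, 10, 4]
  [9] addr=0x2a blk=10 s=0: VC-HIT | VC [6, 2, 4]
  [10] addr=0xb blk=2 s=0: VC-HIT | VC [6, 10, 4]
  [11] addr=0x2a blk=10 s=0: VC-HIT | VC [6, 2, 4]
  [12] addr=0x9 blk=2 s=0: VC-HIT | VC [6, 10, 4]
  [13] addr=0x12 blk=4 s=0: VC-HIT | VC [6, 10, 2]
  [14] addr=0x2b blk=10 s=0: VC-HIT | VC [6, 4, 2]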